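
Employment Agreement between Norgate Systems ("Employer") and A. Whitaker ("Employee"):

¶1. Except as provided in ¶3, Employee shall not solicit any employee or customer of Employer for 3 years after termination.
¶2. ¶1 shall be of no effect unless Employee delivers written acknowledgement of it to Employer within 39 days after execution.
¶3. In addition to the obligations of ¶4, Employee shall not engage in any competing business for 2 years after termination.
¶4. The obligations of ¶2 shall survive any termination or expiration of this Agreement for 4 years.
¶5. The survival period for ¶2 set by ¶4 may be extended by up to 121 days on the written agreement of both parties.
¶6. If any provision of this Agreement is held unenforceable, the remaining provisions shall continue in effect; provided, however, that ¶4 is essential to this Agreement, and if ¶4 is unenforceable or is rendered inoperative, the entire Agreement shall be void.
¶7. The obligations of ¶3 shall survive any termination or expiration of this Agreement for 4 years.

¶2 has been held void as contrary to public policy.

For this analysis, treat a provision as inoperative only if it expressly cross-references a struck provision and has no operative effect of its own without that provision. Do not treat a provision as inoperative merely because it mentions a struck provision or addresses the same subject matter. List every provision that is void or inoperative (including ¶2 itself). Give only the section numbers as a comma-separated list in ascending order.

¶2 is struck. ¶4 has no operative effect of its own apart from ¶2 and is therefore inoperative. The whole of ¶5 is the extension of the survival period for ¶2, defined by reference to ¶4, so ¶5 cannot stand once ¶4 is removed. ¶6 makes ¶4 an essential term, and ¶4 has been rendered inoperative by the cascade; under ¶6, the entire Agreement is therefore void. No provision of the Agreement survives.

1, 2, 3, 4, 5, 6, 7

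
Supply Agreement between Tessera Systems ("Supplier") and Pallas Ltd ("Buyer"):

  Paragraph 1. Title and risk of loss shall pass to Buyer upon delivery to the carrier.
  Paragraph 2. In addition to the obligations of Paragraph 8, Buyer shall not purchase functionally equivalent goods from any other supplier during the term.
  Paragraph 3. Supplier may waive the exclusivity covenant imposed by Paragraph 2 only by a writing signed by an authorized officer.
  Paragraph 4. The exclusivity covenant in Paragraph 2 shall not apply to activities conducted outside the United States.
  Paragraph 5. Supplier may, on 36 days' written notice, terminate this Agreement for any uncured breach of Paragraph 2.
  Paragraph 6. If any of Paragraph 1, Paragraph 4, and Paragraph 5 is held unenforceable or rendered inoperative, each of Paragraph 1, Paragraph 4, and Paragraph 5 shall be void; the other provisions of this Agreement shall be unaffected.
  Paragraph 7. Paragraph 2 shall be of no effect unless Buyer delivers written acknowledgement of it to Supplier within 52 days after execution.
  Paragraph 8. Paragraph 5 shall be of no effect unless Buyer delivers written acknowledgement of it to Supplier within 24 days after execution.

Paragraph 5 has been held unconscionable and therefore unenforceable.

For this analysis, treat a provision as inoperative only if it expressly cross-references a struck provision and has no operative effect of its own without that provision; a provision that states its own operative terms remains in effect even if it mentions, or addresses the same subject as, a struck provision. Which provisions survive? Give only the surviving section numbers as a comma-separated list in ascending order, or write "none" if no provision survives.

Paragraph 5 is struck. Paragraph 8 has no operative effect of its own apart from Paragraph 5 and is therefore inoperative. Although Paragraph 2 refers to Paragraph 8, its operative terms do not depend on Paragraph 8, so it remains in effect. Paragraph 6 declares Paragraph 1, Paragraph 4, and Paragraph 5 mutually dependent; since one of them has fallen, all of them are of no effect. That brings down Paragraph 1 and Paragraph 4 as well. The remainder continues in force under Paragraph 6. Paragraph 2, Paragraph 3, Paragraph 6, and Paragraph 7 remain in effect.

2, 3, 6, 7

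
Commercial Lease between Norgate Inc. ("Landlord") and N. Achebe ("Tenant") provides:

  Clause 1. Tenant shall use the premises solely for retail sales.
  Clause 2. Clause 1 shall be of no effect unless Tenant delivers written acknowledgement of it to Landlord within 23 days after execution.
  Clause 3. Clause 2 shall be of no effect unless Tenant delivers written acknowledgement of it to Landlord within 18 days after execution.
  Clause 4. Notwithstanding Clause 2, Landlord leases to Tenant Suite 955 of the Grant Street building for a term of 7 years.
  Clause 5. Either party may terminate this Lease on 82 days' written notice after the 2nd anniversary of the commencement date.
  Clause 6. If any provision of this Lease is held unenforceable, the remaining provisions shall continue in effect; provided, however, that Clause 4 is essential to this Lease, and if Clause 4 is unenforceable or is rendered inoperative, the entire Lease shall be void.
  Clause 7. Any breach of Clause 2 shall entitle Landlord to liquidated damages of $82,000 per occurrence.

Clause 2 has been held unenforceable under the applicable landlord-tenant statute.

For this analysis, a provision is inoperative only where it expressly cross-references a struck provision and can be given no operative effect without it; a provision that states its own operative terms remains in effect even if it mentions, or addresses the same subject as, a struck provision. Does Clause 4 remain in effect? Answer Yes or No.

Yes

Clause 2 is struck. Clause 3 has no operative effect of its own apart from Clause 2 and is therefore inoperative. Clause 7 has no operative effect of its own apart from Clause 2 and is therefore inoperative. Clause 4 mentions Clause 2 but its own obligation stands independently of Clause 2, so Clause 4 is not affected. Clause 6 makes Clause 4 an essential term, but Clause 4 is unaffected, so the severability proviso in Clause 6 preserves the remaining provisions. That leaves Clause 1, Clause 4, Clause 5, and Clause 6 in effect. Clause 4 is among the surviving provisions, so the answer is yes.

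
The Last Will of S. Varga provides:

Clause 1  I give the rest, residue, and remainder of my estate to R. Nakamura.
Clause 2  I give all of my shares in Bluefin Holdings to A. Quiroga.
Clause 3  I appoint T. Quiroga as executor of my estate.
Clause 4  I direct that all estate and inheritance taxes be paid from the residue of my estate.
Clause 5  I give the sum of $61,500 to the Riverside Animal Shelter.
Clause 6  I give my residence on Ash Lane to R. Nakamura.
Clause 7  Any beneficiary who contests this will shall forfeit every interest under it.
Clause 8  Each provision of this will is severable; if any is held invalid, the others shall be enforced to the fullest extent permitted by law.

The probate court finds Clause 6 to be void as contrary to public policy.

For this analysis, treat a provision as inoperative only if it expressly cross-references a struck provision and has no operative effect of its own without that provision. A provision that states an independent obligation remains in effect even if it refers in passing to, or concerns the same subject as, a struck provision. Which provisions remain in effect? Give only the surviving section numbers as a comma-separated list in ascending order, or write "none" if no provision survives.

Clause 6 is struck. No other provision's operative terms depend on Clause 6. Clause 8 is a severability clause and preserves every provision that can still be given independent effect. That leaves Clause 1, Clause 2, Clause 3, Clause 4, Clause 5, Clause 7, and Clause 8 in effect.

1, 2, 3, 4, 5, 7, 8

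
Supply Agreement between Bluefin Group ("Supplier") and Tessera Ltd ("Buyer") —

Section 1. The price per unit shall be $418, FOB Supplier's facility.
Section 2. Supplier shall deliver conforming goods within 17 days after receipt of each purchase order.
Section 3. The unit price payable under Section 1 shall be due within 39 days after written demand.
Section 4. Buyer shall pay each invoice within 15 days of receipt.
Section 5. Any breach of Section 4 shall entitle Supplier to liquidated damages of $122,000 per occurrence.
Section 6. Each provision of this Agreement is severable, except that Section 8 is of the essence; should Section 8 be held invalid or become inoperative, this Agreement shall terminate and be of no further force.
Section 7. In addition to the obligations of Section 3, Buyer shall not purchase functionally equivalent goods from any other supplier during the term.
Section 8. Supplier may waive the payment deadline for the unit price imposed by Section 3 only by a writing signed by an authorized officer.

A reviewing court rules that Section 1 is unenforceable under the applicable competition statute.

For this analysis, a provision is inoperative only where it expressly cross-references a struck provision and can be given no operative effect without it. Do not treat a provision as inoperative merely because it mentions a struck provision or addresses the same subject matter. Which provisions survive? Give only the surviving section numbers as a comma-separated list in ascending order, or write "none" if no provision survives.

Section 1 is struck. The whole of Section 3 is the payment deadline for the unit price, defined by reference to Section 1, so Section 3 cannot stand once Section 1 is removed. Section 8 operates only by reference to Section 3, so it falls with Section 3. Section 6 makes Section 8 an essential term, and Section 8 has been rendered inoperative by the cascade; under Section 6, the entire Agreement is therefore void. No provision of the Agreement survives.

none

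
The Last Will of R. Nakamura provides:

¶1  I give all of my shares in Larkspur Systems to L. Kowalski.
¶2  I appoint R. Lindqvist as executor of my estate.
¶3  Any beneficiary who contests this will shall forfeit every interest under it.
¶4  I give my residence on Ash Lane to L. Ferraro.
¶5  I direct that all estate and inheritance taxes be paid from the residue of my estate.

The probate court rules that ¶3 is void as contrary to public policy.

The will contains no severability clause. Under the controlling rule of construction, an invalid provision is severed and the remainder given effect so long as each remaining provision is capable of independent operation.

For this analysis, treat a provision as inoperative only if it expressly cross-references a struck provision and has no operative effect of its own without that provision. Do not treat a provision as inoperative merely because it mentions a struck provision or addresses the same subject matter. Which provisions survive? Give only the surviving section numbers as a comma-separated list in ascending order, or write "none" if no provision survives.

1, 2, 4, 5

¶3 is struck. No other provision's operative terms depend on ¶3. With no severability clause, the stated default rule severs what cannot stand and enforces each remaining provision that can operate on its own. That leaves ¶1, ¶2, ¶4, and ¶5 in effect.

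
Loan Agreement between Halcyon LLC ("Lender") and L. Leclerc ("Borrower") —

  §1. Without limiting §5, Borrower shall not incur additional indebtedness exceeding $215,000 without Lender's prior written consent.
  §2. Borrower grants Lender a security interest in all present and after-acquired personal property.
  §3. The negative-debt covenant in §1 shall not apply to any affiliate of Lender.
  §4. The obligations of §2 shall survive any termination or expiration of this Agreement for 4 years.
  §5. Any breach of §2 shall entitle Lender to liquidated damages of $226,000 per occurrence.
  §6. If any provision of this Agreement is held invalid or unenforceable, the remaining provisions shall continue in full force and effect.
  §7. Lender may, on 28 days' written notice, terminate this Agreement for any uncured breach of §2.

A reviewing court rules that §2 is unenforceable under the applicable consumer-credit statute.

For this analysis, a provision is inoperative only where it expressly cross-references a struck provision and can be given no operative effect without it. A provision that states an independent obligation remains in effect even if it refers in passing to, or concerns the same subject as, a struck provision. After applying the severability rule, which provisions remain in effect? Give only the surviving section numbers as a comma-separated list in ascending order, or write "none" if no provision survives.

§2 is struck. §4 merely fixes the survival period for §2; with §2 gone it has nothing to operate on and falls away. §5 does nothing except set the liquidated-damages amount by reference to §2; with §2 gone it has no independent effect and is inoperative. §7 has no operative effect of its own apart from §2 and is therefore inoperative. Although §1 refers to §5, its operative terms do not depend on §5, so it remains in effect. Under the severability clause in §6, the remaining provisions continue in force. That leaves §1, §3, and §6 in effect.

1, 3, 6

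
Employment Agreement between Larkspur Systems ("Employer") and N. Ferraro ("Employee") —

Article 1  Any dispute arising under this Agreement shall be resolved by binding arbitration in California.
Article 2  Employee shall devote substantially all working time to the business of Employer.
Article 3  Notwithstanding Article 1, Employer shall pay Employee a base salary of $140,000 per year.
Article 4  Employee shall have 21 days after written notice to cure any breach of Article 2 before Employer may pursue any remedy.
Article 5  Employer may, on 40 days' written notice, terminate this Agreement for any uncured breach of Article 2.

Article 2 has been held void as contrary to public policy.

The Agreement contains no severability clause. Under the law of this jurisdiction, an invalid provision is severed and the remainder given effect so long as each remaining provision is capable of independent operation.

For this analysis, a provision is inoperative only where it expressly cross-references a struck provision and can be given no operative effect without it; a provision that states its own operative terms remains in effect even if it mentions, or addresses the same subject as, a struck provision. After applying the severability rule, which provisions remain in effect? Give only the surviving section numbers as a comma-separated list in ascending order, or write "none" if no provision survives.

Article 2 is struck. Article 4 operates only by reference to Article 2, so it falls with Article 2. Article 5 has no operative effect of its own apart from Article 2 and is therefore inoperative. Under the stated default rule, only provisions that cannot operate independently fall away; the rest are enforced. That leaves Article 1 and Article 3 in effect.

1, 3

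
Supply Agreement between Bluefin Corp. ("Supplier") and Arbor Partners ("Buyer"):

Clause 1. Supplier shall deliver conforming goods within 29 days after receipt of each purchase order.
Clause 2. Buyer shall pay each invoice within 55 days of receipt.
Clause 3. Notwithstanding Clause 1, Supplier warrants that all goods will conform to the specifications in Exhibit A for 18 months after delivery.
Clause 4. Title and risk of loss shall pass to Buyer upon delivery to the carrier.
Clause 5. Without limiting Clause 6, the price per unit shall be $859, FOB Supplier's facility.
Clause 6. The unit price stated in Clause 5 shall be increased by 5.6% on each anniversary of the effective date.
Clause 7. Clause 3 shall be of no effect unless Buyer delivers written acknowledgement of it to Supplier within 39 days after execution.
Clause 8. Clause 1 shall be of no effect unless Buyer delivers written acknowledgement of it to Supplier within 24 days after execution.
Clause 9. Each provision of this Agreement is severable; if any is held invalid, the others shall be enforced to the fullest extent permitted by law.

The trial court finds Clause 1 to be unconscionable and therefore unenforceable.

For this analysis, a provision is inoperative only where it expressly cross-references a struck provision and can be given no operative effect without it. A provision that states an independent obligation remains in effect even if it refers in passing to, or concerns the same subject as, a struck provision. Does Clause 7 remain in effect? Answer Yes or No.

Yes

Clause 1 is struck. Clause 8 merely fixes the acknowledgement condition for Clause 1; with Clause 1 gone it has nothing to operate on and falls away. Clause 3 mentions Clause 1 but its own obligation stands independently of Clause 1, so Clause 3 is not affected. Clause 9 is a severability clause and preserves every provision that can still be given independent effect. That leaves Clause 2, Clause 3, Clause 4, Clause 5, Clause 6, Clause 7, and Clause 9 in effect. Clause 7 is among the surviving provisions, so the answer is yes.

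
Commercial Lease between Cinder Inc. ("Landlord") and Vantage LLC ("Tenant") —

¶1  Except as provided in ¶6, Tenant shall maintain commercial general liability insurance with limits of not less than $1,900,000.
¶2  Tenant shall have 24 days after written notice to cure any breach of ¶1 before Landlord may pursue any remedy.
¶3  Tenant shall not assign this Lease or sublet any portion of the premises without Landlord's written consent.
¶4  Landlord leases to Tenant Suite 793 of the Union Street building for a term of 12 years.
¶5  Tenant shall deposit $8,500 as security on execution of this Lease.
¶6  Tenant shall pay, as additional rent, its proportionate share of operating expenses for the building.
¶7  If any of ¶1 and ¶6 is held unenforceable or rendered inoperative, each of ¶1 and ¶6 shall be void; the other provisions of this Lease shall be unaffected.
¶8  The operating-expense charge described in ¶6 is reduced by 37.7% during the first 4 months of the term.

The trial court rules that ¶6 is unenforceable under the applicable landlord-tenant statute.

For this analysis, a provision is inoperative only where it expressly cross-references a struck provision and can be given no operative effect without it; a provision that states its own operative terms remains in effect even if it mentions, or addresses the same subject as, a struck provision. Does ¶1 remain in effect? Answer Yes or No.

¶6 is struck. ¶8 operates only by reference to ¶6, so it falls with ¶6. ¶7 declares ¶1 and ¶6 mutually dependent; since one of them has fallen, all of them are of no effect. That brings down ¶1 as well. ¶2 in turn depends solely on a provision now struck and likewise falls. The remainder continues in force under ¶7. The provisions still in force are ¶3, ¶4, ¶5, and ¶7. ¶1 is among the inoperative provisions, so the answer is no.

No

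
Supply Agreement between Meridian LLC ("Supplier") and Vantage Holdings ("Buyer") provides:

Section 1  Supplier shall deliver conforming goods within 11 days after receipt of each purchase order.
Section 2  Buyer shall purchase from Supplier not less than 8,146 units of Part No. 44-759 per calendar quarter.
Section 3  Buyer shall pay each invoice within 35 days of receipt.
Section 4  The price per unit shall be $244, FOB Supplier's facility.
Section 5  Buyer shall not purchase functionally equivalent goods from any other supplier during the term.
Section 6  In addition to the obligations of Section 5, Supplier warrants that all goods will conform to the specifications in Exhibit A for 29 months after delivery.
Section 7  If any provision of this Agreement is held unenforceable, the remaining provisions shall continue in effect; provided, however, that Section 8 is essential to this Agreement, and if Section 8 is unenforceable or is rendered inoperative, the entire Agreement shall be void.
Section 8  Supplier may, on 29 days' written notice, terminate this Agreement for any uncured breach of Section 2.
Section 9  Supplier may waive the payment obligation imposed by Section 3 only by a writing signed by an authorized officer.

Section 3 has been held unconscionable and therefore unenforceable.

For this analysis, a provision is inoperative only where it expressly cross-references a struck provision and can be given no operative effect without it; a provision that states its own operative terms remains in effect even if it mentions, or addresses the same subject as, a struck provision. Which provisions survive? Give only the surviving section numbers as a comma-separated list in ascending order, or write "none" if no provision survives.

Section 3 is struck. Section 9 operates only by reference to Section 3, so it falls with Section 3. Section 7 makes Section 8 an essential term, but Section 8 is unaffected, so the severability proviso in Section 7 preserves the remaining provisions. That leaves Section 1, Section 2, Section 4, Section 5, Section 6, Section 7, and Section 8 in effect.

1, 2, 4, 5, 6, 7, 8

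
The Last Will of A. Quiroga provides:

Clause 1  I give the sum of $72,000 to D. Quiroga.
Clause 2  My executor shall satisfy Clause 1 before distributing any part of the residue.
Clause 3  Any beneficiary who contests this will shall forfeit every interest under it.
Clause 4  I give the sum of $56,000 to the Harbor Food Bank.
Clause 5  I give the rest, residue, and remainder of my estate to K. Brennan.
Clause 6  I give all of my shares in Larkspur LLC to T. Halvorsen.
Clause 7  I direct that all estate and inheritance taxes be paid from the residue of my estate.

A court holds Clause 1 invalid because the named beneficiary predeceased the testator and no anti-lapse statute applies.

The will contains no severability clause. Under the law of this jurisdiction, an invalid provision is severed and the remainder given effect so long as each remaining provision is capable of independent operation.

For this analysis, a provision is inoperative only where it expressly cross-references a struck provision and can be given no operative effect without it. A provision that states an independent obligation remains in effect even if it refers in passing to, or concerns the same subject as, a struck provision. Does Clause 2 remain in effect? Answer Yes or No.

No

Clause 1 is struck. Clause 2 has no operative effect of its own apart from Clause 1 and is therefore inoperative. With no severability clause, the stated default rule severs what cannot stand and enforces each remaining provision that can operate on its own. That leaves Clause 3, Clause 4, Clause 5, Clause 6, and Clause 7 in effect. Clause 2 is among the inoperative provisions, so the answer is no.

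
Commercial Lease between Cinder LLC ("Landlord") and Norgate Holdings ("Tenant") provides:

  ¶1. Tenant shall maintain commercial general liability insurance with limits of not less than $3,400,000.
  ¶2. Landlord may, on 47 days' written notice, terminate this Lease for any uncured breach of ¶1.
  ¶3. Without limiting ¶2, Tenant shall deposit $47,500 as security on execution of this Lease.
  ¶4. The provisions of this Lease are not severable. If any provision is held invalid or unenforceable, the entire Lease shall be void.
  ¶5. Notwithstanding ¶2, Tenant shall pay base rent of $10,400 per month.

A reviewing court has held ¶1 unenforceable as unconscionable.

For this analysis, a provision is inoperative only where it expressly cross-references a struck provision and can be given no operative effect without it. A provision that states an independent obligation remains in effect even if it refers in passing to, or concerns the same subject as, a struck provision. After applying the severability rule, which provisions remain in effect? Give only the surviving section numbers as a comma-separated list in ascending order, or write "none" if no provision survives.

none

¶1 is struck. ¶2 has no operative effect of its own apart from ¶1 and is therefore inoperative. ¶4 provides that the Lease is not severable, so the invalidity of any one provision voids the entire Lease. No provision of the Lease survives.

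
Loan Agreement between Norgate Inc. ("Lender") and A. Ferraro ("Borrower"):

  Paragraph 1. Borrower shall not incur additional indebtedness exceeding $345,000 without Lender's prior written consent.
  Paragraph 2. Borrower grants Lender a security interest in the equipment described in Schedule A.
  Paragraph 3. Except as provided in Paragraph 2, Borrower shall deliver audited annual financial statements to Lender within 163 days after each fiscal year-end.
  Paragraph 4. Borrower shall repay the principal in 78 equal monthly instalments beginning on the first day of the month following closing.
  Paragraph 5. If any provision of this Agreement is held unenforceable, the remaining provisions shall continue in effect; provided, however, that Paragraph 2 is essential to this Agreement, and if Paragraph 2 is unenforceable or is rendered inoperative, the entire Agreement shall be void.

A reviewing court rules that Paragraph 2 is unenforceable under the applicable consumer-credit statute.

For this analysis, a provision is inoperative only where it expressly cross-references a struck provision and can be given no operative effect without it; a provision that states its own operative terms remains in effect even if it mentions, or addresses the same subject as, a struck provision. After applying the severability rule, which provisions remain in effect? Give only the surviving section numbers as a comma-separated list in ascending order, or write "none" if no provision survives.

none

Paragraph 2 is struck. No other provision's operative terms depend on Paragraph 2. Paragraph 5 makes Paragraph 2 an essential term, and Paragraph 2 is the provision held invalid; under Paragraph 5, the entire Agreement is therefore void. No provision of the Agreement survives.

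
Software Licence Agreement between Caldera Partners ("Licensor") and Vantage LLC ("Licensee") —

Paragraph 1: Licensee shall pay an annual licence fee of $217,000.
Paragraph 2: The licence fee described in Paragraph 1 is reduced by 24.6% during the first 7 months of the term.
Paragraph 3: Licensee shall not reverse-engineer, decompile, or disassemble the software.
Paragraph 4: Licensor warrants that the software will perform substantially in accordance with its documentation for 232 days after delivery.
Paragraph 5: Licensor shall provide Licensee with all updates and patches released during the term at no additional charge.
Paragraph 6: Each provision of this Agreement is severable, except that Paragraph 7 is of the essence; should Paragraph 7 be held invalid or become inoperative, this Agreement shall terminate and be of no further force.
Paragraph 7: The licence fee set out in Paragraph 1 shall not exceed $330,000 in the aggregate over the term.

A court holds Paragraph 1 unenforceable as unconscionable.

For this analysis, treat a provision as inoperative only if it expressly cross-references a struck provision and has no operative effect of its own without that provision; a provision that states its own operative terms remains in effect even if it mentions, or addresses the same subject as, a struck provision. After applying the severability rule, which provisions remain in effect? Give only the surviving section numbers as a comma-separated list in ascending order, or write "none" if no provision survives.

Paragraph 1 is struck. The whole of Paragraph 2 is the introductory reduction to the licence fee, defined by reference to Paragraph 1, so Paragraph 2 cannot stand once Paragraph 1 is removed. Paragraph 7 does nothing except set the aggregate cap on the licence fee by reference to Paragraph 1; with Paragraph 1 gone it has no independent effect and is inoperative. Paragraph 6 makes Paragraph 7 an essential term, and Paragraph 7 has been rendered inoperative by the cascade; under Paragraph 6, the entire Agreement is therefore void. No provision of the Agreement survives.

none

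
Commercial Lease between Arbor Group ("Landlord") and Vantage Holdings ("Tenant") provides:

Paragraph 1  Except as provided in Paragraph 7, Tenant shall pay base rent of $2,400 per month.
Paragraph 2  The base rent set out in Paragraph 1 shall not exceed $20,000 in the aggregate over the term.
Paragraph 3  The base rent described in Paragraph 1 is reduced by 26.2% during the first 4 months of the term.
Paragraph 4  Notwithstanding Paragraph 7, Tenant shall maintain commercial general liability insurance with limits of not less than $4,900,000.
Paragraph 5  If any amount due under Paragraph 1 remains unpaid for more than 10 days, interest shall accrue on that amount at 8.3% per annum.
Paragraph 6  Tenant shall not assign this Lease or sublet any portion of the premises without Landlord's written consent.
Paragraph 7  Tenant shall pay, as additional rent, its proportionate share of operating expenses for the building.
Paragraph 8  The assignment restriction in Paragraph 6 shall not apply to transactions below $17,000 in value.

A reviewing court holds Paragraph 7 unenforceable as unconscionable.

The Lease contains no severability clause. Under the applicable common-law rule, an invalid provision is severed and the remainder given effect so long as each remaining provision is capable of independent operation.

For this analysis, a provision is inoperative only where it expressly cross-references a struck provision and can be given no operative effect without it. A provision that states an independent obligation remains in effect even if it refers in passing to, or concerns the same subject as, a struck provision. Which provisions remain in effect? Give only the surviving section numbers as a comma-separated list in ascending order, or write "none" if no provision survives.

1, 2, 3, 4, 5, 6, 8

Paragraph 7 is struck. Paragraph 1 mentions Paragraph 7 but its own obligation stands independently of Paragraph 7, so Paragraph 1 is not affected. Paragraph 4 mentions Paragraph 7 but its own obligation stands independently of Paragraph 7, so Paragraph 4 is not affected. No other provision's operative terms depend on Paragraph 7. Under the stated default rule, only provisions that cannot operate independently fall away; the rest are enforced. Paragraph 1, Paragraph 2, Paragraph 3, Paragraph 4, Paragraph 5, Paragraph 6, and Paragraph 8 remain in effect.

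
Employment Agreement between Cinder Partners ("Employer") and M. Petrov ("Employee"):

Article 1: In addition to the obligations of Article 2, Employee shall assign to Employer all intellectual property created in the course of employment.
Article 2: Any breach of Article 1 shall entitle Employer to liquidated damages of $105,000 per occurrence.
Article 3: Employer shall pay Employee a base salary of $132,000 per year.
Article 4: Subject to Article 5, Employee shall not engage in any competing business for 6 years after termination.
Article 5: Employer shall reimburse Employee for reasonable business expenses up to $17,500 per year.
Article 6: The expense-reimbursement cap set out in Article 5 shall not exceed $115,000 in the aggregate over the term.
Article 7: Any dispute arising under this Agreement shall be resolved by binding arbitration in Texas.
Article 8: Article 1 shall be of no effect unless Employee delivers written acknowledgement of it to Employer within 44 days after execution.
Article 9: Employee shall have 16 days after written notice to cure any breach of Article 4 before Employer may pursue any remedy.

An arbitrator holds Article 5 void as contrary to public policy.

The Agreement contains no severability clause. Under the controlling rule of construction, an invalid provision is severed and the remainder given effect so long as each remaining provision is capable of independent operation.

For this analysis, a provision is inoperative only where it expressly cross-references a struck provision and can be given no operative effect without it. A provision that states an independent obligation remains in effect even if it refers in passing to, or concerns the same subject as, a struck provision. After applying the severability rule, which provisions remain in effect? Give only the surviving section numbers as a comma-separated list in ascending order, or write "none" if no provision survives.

Article 5 is struck. Article 6 has no operative effect of its own apart from Article 5 and is therefore inoperative. Article 4 mentions Article 5 but its own obligation stands independently of Article 5, so Article 4 is not affected. With no severability clause, the stated default rule severs what cannot stand and enforces each remaining provision that can operate on its own. Article 1, Article 2, Article 3, Article 4, Article 7, Article 8, and Article 9 remain in effect.

1, 2, 3, 4, 7, 8, 9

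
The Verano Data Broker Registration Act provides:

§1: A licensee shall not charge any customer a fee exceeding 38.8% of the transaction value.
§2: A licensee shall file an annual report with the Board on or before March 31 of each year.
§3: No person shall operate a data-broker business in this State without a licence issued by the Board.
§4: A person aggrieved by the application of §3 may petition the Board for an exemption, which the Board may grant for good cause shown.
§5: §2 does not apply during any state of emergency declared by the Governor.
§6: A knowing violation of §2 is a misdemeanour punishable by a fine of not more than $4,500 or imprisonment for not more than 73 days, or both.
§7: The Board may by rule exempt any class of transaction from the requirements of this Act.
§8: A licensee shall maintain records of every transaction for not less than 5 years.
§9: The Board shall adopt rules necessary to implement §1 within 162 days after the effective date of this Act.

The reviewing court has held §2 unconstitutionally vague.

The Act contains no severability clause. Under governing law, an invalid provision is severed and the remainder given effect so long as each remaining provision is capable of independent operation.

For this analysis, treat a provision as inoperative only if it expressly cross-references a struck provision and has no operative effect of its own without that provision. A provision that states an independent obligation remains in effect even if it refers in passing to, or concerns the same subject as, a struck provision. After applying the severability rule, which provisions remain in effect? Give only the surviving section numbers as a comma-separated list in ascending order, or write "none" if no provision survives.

§2 is struck. §5 has no operative effect of its own apart from §2 and is therefore inoperative. §6 operates only by reference to §2, so it falls with §2. Under the stated default rule, only provisions that cannot operate independently fall away; the rest are enforced. §1, §3, §4, §7, §8, and §9 remain in effect.

1, 3, 4, 7, 8, 9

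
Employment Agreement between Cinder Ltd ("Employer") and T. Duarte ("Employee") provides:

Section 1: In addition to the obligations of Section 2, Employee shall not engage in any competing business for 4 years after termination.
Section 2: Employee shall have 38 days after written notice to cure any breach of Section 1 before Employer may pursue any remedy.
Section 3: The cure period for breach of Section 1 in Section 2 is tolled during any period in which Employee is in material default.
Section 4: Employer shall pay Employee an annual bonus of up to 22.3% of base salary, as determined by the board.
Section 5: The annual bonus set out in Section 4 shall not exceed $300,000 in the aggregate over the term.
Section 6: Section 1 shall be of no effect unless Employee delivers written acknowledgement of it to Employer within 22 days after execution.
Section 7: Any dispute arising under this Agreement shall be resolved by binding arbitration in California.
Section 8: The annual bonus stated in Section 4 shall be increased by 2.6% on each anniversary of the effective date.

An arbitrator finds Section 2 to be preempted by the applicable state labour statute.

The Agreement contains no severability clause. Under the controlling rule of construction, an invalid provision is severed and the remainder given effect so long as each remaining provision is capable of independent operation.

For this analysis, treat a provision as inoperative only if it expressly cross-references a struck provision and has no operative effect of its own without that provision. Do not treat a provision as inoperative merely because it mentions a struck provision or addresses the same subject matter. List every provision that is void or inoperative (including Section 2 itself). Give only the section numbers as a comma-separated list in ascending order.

2, 3

Section 2 is struck. Section 3 has no operative effect of its own apart from Section 2 and is therefore inoperative. Section 1 mentions Section 2 but its own obligation stands independently of Section 2, so Section 1 is not affected. With no severability clause, the stated default rule severs what cannot stand and enforces each remaining provision that can operate on its own. The provisions still in force are Section 1, Section 4, Section 5, Section 6, Section 7, and Section 8.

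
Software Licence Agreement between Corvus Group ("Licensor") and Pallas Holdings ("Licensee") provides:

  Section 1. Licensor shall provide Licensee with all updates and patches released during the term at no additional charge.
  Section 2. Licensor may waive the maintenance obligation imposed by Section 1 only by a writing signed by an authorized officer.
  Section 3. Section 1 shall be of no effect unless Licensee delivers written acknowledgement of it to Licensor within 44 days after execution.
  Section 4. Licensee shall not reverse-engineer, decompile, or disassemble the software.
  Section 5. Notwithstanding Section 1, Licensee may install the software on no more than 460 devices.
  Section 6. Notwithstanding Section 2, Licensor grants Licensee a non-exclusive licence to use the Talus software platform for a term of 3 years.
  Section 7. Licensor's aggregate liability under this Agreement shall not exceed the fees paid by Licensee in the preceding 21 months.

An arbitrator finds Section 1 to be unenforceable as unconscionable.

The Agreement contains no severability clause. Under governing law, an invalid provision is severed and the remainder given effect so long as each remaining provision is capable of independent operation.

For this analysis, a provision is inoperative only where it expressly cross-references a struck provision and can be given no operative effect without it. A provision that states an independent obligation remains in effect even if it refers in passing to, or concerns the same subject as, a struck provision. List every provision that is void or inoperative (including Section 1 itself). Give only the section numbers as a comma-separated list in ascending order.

Section 1 is struck. Section 2 operates only by reference to Section 1, so it falls with Section 1. The only function of Section 3 is the acknowledgement condition for Section 1, so it cannot stand once Section 1 is removed. Although Section 5 refers to Section 1, its operative terms do not depend on Section 1, so it remains in effect. Section 6 mentions Section 2 but its own obligation stands independently of Section 2, so Section 6 is not affected. Under the stated default rule, only provisions that cannot operate independently fall away; the rest are enforced. The provisions still in force are Section 4, Section 5, Section 6, and Section 7.

1, 2, 3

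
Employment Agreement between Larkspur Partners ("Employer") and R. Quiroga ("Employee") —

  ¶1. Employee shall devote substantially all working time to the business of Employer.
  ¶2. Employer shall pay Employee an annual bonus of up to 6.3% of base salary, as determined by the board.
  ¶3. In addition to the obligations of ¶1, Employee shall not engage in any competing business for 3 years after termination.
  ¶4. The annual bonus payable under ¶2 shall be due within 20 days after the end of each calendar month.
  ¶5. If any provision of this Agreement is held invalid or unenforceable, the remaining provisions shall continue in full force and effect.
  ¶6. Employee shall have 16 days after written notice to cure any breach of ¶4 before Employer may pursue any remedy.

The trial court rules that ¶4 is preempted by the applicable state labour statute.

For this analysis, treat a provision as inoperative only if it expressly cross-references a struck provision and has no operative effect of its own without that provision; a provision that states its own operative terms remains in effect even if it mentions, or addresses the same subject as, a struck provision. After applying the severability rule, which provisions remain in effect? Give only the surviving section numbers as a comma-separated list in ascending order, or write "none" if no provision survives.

1, 2, 3, 5

¶4 is struck. The only function of ¶6 is the cure period for breach of ¶4, so it cannot stand once ¶4 is removed. Under the severability clause in ¶5, the remaining provisions continue in force. ¶1, ¶2, ¶3, and ¶5 remain in effect.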